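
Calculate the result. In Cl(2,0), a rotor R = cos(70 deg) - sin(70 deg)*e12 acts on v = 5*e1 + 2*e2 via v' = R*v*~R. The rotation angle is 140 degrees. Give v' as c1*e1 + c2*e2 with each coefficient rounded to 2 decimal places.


Rotor R = cos(70deg) - sin(70deg)*e12
Rotation angle theta = 2 * 70 = 140 degrees
v' = R*v*~R rotates v by theta.
cos(140deg) = -0.7660, sin(140deg) = 0.6428
v'_1 = 5*cos(140deg) - 2*sin(140deg)
= 5*(-0.7660) - 2*0.6428
= -5.12
v'_2 = 5*sin(140deg) + 2*cos(140deg)
= 5*0.6428 + 2*(-0.7660)
= 1.68
v' = -5.12*e1 + 1.68*e2


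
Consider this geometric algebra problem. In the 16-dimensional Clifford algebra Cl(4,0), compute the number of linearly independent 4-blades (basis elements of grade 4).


Number of grade-k basis blades in Cl(p,q) with n = p + q is C(n, k).
n = 4 + 0 = 4
C(4, 4) = 4! / (4! * 0!)
= 24 / (24 * 1)
= 1


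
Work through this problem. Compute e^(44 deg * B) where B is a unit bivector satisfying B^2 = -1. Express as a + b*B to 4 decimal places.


For a unit bivector B with B^2 = -1, the exponential series gives
e^(theta*B) = cos(theta) + sin(theta)*B (the GA analogue of Euler's formula).
theta = 44 degrees = 0.767945 rad
cos(44 deg) = 0.7193
sin(44 deg) = 0.6947
exp(theta*B) = 0.7193 + 0.6947*B


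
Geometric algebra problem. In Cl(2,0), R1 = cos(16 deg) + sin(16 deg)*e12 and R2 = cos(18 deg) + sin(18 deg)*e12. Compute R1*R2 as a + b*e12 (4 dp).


Same-plane rotors commute and their half-angles add:
R1*R2 = cos(a1 + a2) + sin(a1 + a2)*e12.
a1 + a2 = 16 + 18 = 34 deg
cos(34 deg) = 0.8290
sin(34 deg) = 0.5592
R1*R2 = 0.8290 + 0.5592*e12


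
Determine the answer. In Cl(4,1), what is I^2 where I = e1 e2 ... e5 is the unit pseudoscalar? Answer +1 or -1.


The pseudoscalar I = e1...e_n (product of all n generators) of Cl(p,q) satisfies I^2 = (-1)^(q + n(n-1)/2).
p = 4, q = 1, n = p + q = 5
n(n-1)/2 = 5 * 4 / 2 = 10
Exponent = q + n(n-1)/2 = 1 + 10 = 11
I^2 = (-1)^11 = -1


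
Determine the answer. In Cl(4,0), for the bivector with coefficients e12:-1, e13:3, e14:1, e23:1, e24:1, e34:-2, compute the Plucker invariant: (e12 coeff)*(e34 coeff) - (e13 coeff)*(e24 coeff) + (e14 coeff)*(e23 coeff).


Plucker relation: af - be + cd
a*f = (-1)*(-2) = 2
b*e = 3*1 = 3
c*d = 1*1 = 1
af - be + cd = 2 - 3 + 1
= 0


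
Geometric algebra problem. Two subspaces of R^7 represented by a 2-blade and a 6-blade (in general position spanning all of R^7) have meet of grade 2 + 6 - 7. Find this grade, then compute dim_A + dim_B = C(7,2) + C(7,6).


Meet grade = grade(A) + grade(B) - n
= 2 + 6 - 7 = 1
C(7,2) = 21
C(7,6) = 7
dim_A + dim_B = 21 + 7 = 28


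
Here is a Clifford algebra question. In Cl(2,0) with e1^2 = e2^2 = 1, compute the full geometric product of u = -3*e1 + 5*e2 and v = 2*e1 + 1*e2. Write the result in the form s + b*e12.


Expand: (-3*e1 + 5*e2)(2*e1 + 1*e2)
= (-3)*2*e1e1 + (-3)*1*e1e2 + 5*2*e2e1 + 5*1*e2e2
Using e1^2 = e2^2 = 1, e2e1 = -e1e2:
Scalar part s = (-3)*2 + 5*1 = -6 + 5 = -1
Bivector part b = (-3)*1 - 5*2 = -3 - 10 = -13
uv = -1 - 13*e12


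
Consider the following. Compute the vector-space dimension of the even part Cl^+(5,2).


Even subalgebra dimension = 2^(n-1)
n = 5 + 2 = 7
2^(7 - 1) = 2^6 = 64
Verification: sum of C(7,k) for even k = 1 + 21 + 35 + 7 = 64
Result = 64


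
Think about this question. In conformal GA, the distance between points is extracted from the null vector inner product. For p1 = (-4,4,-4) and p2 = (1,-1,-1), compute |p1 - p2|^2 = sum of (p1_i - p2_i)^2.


p1 - p2 = (-5, 5, -3)
|p1 - p2|^2 = (-5)^2 + 5^2 + (-3)^2
= 25 + 25 + 9
= 59


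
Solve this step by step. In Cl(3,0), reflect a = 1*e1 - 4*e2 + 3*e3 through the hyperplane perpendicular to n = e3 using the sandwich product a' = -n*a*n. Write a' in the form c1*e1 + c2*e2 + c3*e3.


Reflection formula: a' = -n*a*n, with n = e3 (unit vector, n^2 = 1).
For reflection through hyperplane perp to e3:
The component along e3 flips sign, others stay.
a = (1, -4, 3)
a' = (1, -4, -3)
a' = 1*e1 - 4*e2 - 3*e3


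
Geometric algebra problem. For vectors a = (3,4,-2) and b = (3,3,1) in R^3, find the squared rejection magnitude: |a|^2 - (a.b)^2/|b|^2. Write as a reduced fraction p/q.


|a|^2 = 3^2 + 4^2 + (-2)^2 = 29
|b|^2 = 3^2 + 3^2 + 1^2 = 19
a . b = 3*3 + 4*3 + (-2)*1 = 19
(a.b)^2 = 19^2 = 361
|rej|^2 = 29 - 361/19
= (551 - 361)/19
= 190/19
In lowest terms: 10/1


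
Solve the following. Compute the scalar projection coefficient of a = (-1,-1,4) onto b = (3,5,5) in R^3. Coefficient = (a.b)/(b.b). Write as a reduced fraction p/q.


Projection coefficient = (a . b) / (b . b)
a . b = (-1)*3 + (-1)*5 + 4*5
= -3 + (-5) + 20 = 12
b . b = 3^2 + 5^2 + 5^2
= 9 + 25 + 25 = 59
Coefficient = 12/59
In lowest terms: 12/59


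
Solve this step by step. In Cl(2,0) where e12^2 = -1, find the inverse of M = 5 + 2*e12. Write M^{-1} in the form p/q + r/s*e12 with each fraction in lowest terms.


M = 5 + 2*e12, where e12^2 = -1.
Since M commutes with its reverse ~M = a - b*e12, M * ~M = a^2 - b^2*e12^2 = a^2 + b^2.
So M^{-1} = ~M / (a^2 + b^2) = (a - b*e12)/(a^2 + b^2).
a^2 + b^2 = 25 + 4 = 29
Scalar part = 5/29 = 5/29
Bivector coeff = -2/29 = -2/29
M^{-1} = 5/29 - 2/29*e12


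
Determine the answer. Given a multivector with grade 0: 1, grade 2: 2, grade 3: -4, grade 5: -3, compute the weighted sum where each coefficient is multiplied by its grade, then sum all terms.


Grade-weighted sum = sum of grade_k * coefficient_k
0*1 = 0
2*2 = 4
3*(-4) = -12
5*(-3) = -15
Total = 0 + 4 + (-12) + (-15) = -23


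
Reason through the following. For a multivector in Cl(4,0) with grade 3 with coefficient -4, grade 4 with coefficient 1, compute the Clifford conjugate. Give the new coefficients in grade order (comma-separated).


Clifford conjugate sign for grade k: (-1)^(k(k+1)/2)
Grade 3: (-1)^(3*4/2) = (-1)^6 = 1, coeff -4 -> -4
Grade 4: (-1)^(4*5/2) = (-1)^10 = 1, coeff 1 -> 1
Conjugated coefficients: -4, 1


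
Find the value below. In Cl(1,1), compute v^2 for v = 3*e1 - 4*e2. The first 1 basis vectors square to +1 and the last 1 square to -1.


v^2 = sum of c_i^2 * e_i^2
Positive signature terms (e_i^2 = +1): 3^2 = 9
Negative signature terms (e_j^2 = -1): (-4)^2 = 16
v^2 = 9 - 16 = -7


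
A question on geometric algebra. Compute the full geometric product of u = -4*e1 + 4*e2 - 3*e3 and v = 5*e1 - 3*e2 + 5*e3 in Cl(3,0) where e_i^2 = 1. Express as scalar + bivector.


In Cl(3,0): e_i^2 = 1, e_ie_j = -e_je_i for i != j.
Scalar part = u . v = (-4)*5 + 4*(-3) + (-3)*5
= -20 + (-12) + (-15) = -47
e12 coeff = (-4)*(-3) - 4*5 = 12 - 20 = -8
e13 coeff = (-4)*5 - (-3)*5 = -20 - (-15) = -5
e23 coeff = 4*5 - (-3)*(-3) = 20 - 9 = 11
uv = -47 - 8*e12 - 5*e13 + 11*e23


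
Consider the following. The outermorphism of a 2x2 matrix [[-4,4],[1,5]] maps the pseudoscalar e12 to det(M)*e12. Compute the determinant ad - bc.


The outermorphism of a linear map f sends e1^e2 to f(e1)^f(e2).
f(e1) = -4*e1 + 1*e2
f(e2) = 4*e1 + 5*e2
f(e1) ^ f(e2) = (-4*e1 + 1*e2) ^ (4*e1 + 5*e2)
= (-4)*5*e12 + 1*4*e21
= (-20 - 4)*e12
= -24*e12
Coefficient = -24


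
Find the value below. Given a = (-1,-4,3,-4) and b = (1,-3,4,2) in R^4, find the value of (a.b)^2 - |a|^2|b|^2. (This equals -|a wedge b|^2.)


a . b = (-1)*1 + (-4)*(-3) + 3*4 + (-4)*2
= -1 + 12 + 12 + (-8) = 15
|a|^2 = (-1)^2 + (-4)^2 + 3^2 + (-4)^2 = 42
|b|^2 = 1^2 + (-3)^2 + 4^2 + 2^2 = 30
(a.b)^2 = 15^2 = 225
|a|^2 * |b|^2 = 42 * 30 = 1260
Result = 225 - 1260 = -1035


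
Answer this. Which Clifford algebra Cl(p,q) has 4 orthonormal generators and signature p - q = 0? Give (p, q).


We need p + q = 4 and p - q = 0.
Adding: 2p = 4 + 0 = 4, so p = 2.
Then q = 4 - 2 = 2.
(p, q) = (2, 2)


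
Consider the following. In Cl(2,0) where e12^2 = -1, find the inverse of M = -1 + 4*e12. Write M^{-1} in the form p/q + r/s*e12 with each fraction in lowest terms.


M = -1 + 4*e12, where e12^2 = -1.
Since M commutes with its reverse ~M = a - b*e12, M * ~M = a^2 - b^2*e12^2 = a^2 + b^2.
So M^{-1} = ~M / (a^2 + b^2) = (a - b*e12)/(a^2 + b^2).
a^2 + b^2 = 1 + 16 = 17
Scalar part = -1/17 = -1/17
Bivector coeff = -4/17 = -4/17
M^{-1} = -1/17 - 4/17*e12


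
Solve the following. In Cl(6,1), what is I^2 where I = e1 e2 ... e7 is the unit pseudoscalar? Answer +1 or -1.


The pseudoscalar I = e1...e_n (product of all n generators) of Cl(p,q) satisfies I^2 = (-1)^(q + n(n-1)/2).
p = 6, q = 1, n = p + q = 7
n(n-1)/2 = 7 * 6 / 2 = 21
Exponent = q + n(n-1)/2 = 1 + 21 = 22
I^2 = (-1)^22 = +1


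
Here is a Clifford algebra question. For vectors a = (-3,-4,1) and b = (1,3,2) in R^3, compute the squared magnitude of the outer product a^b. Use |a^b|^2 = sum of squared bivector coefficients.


a wedge b = (a1*b2 - a2*b1)*e12 + (a1*b3 - a3*b1)*e13 + (a2*b3 - a3*b2)*e23
e12 coeff: (-3)*3 - (-4)*1 = -9 - (-4) = -5
e13 coeff: (-3)*2 - 1*1 = -6 - 1 = -7
e23 coeff: (-4)*2 - 1*3 = -8 - 3 = -11
|a wedge b|^2 = (-5)^2 + (-7)^2 + (-11)^2
= 25 + 49 + 121
= 195


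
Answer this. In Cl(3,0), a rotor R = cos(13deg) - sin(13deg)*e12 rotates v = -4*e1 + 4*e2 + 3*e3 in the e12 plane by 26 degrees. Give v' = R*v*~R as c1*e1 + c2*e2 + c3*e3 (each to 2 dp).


Rotor R = cos(13deg) - sin(13deg)*e12
Rotation angle theta = 2 * 13 = 26 degrees in the e12 plane (e1 -> e2).
The component perpendicular to the plane (e3) is invariant: v'_3 = v3 = 3.00
cos(26deg) = 0.8988, sin(26deg) = 0.4384
v'_1 = v1*cos(theta) - v2*sin(theta) = -4*0.8988 - 4*0.4384 = -5.35
v'_2 = v1*sin(theta) + v2*cos(theta) = -4*0.4384 + 4*0.8988 = 1.84
v' = -5.35*e1 + 1.84*e2 + 3.00*e3


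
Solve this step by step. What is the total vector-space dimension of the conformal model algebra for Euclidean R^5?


The conformal model of R^5 uses Cl(6,1): the 5 Euclidean generators plus two extra orthogonal generators e+ (e+^2 = +1) and e- (e-^2 = -1), from which the null vectors e0, einf are built.
Number of generators m = 5 + 2 = 7.
dim Cl(p,q) = 2^m = 2^7 = 128


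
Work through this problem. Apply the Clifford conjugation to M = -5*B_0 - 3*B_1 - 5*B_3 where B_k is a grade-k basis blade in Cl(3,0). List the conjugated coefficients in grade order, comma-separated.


Clifford conjugate sign for grade k: (-1)^(k(k+1)/2)
Grade 0: (-1)^(0*1/2) = (-1)^0 = 1, coeff -5 -> -5
Grade 1: (-1)^(1*2/2) = (-1)^1 = -1, coeff -3 -> 3
Grade 3: (-1)^(3*4/2) = (-1)^6 = 1, coeff -5 -> -5
Conjugated coefficients: -5, 3, -5


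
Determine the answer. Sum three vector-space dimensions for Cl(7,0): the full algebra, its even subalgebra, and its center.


n = 7 + 0 = 7
Total dim = 2^7 = 128
Even subalgebra dim = 2^6 = 64
n is odd, so center dim = 2
Sum = 128 + 64 + 2 = 194


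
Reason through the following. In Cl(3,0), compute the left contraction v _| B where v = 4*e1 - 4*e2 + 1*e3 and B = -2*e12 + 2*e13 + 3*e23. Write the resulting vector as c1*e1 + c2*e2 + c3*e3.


Left contraction v _| B = <vB>_1 (grade-1 part of the geometric product vB).
Using e1_|e12 = e2, e2_|e12 = -e1, e1_|e13 = e3, e3_|e13 = -e1, e2_|e23 = e3, e3_|e23 = -e2:
e1 coeff: -v2*b12 - v3*b13 = -(-4)*(-2) - (1)*(2) = -10
e2 coeff: v1*b12 - v3*b23 = (4)*(-2) - (1)*(3) = -11
e3 coeff: v1*b13 + v2*b23 = (4)*(2) + (-4)*(3) = -4
v _| B = -10*e1 - 11*e2 - 4*e3


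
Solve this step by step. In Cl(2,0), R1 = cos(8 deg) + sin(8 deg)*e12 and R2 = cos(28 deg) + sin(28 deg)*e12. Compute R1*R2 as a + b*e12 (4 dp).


Same-plane rotors commute and their half-angles add:
R1*R2 = cos(a1 + a2) + sin(a1 + a2)*e12.
a1 + a2 = 8 + 28 = 36 deg
cos(36 deg) = 0.8090
sin(36 deg) = 0.5878
R1*R2 = 0.8090 + 0.5878*e12


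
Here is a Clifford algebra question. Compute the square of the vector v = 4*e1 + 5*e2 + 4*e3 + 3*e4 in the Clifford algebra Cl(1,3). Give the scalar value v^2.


v^2 = sum of c_i^2 * e_i^2
Positive signature terms (e_i^2 = +1): 4^2 = 16
Negative signature terms (e_j^2 = -1): 5^2 + 4^2 + 3^2 = 50
v^2 = 16 - 50 = -34


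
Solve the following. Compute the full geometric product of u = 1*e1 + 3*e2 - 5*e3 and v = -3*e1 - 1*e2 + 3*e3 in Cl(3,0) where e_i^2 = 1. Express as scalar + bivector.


In Cl(3,0): e_i^2 = 1, e_ie_j = -e_je_i for i != j.
Scalar part = u . v = 1*(-3) + 3*(-1) + (-5)*3
= -3 + (-3) + (-15) = -21
e12 coeff = 1*(-1) - 3*(-3) = -1 - (-9) = 8
e13 coeff = 1*3 - (-5)*(-3) = 3 - 15 = -12
e23 coeff = 3*3 - (-5)*(-1) = 9 - 5 = 4
uv = -21 + 8*e12 - 12*e13 + 4*e23


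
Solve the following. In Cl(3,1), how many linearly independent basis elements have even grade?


Even subalgebra dimension = 2^(n-1)
n = 3 + 1 = 4
2^(4 - 1) = 2^3 = 8
Verification: sum of C(4,k) for even k = 1 + 6 + 1 = 8
Result = 8


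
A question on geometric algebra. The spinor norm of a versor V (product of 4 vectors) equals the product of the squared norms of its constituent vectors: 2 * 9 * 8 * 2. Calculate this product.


Spinor norm N(V) = |v1|^2 * |v2|^2 * ... * |v4|^2
= 2 * 9 * 8 * 2
Running product: 2, 18, 144, 288
N(V) = 288


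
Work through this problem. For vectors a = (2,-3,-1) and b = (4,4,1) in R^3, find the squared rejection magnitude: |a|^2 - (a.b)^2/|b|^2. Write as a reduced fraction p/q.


|a|^2 = 2^2 + (-3)^2 + (-1)^2 = 14
|b|^2 = 4^2 + 4^2 + 1^2 = 33
a . b = 2*4 + (-3)*4 + (-1)*1 = -5
(a.b)^2 = (-5)^2 = 25
|rej|^2 = 14 - 25/33
= (462 - 25)/33
= 437/33
In lowest terms: 437/33


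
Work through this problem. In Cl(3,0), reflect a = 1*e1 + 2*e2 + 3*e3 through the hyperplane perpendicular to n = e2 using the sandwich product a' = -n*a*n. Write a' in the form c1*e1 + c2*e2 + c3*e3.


Reflection formula: a' = -n*a*n, with n = e2 (unit vector, n^2 = 1).
For reflection through hyperplane perp to e2:
The component along e2 flips sign, others stay.
a = (1, 2, 3)
a' = (1, -2, 3)
a' = 1*e1 - 2*e2 + 3*e3


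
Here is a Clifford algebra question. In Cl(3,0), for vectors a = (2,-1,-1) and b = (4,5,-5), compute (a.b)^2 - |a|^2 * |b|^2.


a . b = 2*4 + (-1)*5 + (-1)*(-5)
= 8 + (-5) + 5 = 8
|a|^2 = 2^2 + (-1)^2 + (-1)^2 = 6
|b|^2 = 4^2 + 5^2 + (-5)^2 = 66
(a.b)^2 = 8^2 = 64
|a|^2 * |b|^2 = 6 * 66 = 396
Result = 64 - 396 = -332


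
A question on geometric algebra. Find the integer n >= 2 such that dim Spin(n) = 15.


dim Spin(n) = dim so(n) = n(n-1)/2.
Solve n(n-1)/2 = 15, i.e. n^2 - n - 30 = 0.
Discriminant = 1 + 8*15 = 121
n = (1 + sqrt(121))/2 = (1 + 11)/2 = 6


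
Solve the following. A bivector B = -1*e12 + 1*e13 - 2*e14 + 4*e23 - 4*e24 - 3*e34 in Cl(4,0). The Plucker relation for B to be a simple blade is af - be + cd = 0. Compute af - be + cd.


Plucker relation: af - be + cd
a*f = (-1)*(-3) = 3
b*e = 1*(-4) = -4
c*d = (-2)*4 = -8
af - be + cd = 3 - (-4) + (-8)
= -1


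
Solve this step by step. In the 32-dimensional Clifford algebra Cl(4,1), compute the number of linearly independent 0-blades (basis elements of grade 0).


Number of grade-k basis blades in Cl(p,q) with n = p + q is C(n, k).
n = 4 + 1 = 5
C(5, 0) = 5! / (0! * 5!)
= 120 / (1 * 120)
= 1


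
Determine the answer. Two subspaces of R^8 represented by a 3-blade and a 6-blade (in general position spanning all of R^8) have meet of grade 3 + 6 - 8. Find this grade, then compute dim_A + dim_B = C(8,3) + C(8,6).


Meet grade = grade(A) + grade(B) - n
= 3 + 6 - 8 = 1
C(8,3) = 56
C(8,6) = 28
dim_A + dim_B = 56 + 28 = 84


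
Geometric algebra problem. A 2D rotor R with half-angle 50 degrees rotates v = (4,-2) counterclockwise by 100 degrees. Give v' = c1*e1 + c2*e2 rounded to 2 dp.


Rotor R = cos(50deg) - sin(50deg)*e12
Rotation angle theta = 2 * 50 = 100 degrees
v' = R*v*~R rotates v by theta.
cos(100deg) = -0.1736, sin(100deg) = 0.9848
v'_1 = 4*cos(100deg) - (-2)*sin(100deg)
= 4*(-0.1736) - (-2)*0.9848
= 1.28
v'_2 = 4*sin(100deg) + (-2)*cos(100deg)
= 4*0.9848 + (-2)*(-0.1736)
= 4.29
v' = 1.28*e1 + 4.29*e2


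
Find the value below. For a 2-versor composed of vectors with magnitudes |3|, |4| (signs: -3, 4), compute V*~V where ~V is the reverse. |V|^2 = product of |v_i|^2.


Each vector v_i has |v_i|^2 = s_i^2
Squared scales: (-3)^2 = 9, 4^2 = 16
|V|^2 = 9 * 16
= 144


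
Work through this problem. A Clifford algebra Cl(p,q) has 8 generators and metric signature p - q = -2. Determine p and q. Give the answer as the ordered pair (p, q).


We need p + q = 8 and p - q = -2.
Adding: 2p = 8 + (-2) = 6, so p = 3.
Then q = 8 - 3 = 5.
(p, q) = (3, 5)


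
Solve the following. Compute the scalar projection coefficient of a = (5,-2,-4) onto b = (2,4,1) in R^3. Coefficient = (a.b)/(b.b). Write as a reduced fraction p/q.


Projection coefficient = (a . b) / (b . b)
a . b = 5*2 + (-2)*4 + (-4)*1
= 10 + (-8) + (-4) = -2
b . b = 2^2 + 4^2 + 1^2
= 4 + 16 + 1 = 21
Coefficient = -2/21
In lowest terms: -2/21


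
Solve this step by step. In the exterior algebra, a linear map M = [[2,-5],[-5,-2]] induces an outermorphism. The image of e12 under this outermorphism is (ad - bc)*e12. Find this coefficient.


The outermorphism of a linear map f sends e1^e2 to f(e1)^f(e2).
f(e1) = 2*e1 - 5*e2
f(e2) = -5*e1 - 2*e2
f(e1) ^ f(e2) = (2*e1 - 5*e2) ^ (-5*e1 - 2*e2)
= 2*(-2)*e12 + (-5)*(-5)*e21
= (-4 - 25)*e12
= -29*e12
Coefficient = -29


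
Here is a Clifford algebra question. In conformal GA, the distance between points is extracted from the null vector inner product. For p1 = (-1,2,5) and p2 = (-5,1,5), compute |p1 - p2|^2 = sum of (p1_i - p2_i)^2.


p1 - p2 = (4, 1, 0)
|p1 - p2|^2 = 4^2 + 1^2 + 0^2
= 16 + 1 + 0
= 17


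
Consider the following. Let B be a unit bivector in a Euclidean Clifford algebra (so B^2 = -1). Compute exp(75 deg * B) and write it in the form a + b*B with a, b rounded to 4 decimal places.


For a unit bivector B with B^2 = -1, the exponential series gives
e^(theta*B) = cos(theta) + sin(theta)*B (the GA analogue of Euler's formula).
theta = 75 degrees = 1.308997 rad
cos(75 deg) = 0.2588
sin(75 deg) = 0.9659
exp(theta*B) = 0.2588 + 0.9659*B


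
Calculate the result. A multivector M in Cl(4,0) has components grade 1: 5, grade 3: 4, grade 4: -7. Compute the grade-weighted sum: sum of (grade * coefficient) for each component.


Grade-weighted sum = sum of grade_k * coefficient_k
1*5 = 5
3*4 = 12
4*(-7) = -28
Total = 5 + 12 + (-28) = -11


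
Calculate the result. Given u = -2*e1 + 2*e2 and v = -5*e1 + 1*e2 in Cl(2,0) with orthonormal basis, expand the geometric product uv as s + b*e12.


Expand: (-2*e1 + 2*e2)(-5*e1 + 1*e2)
= (-2)*(-5)*e1e1 + (-2)*1*e1e2 + 2*(-5)*e2e1 + 2*1*e2e2
Using e1^2 = e2^2 = 1, e2e1 = -e1e2:
Scalar part s = (-2)*(-5) + 2*1 = 10 + 2 = 12
Bivector part b = (-2)*1 - 2*(-5) = -2 - (-10) = 8
uv = 12 + 8*e12


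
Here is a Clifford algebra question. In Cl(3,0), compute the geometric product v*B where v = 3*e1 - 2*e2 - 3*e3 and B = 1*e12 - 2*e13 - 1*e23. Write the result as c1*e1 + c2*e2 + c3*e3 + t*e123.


vB has grade-1 (vector) and grade-3 (trivector) parts: vB = (v _| B) + (v ^ B).
Vector part <vB>_1:
  e1: -v2*b12 - v3*b13 = -(-2)*(1) - (-3)*(-2) = -4
  e2: v1*b12 - v3*b23 = (3)*(1) - (-3)*(-1) = 0
  e3: v1*b13 + v2*b23 = (3)*(-2) + (-2)*(-1) = -4
Trivector part <vB>_3:
  e123: v1*b23 - v2*b13 + v3*b12 = (3)*(-1) - (-2)*(-2) + (-3)*(1) = -10
vB = -4*e1 + 0*e2 - 4*e3 - 10*e123


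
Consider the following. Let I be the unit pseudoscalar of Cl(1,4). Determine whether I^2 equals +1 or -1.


The pseudoscalar I = e1...e_n (product of all n generators) of Cl(p,q) satisfies I^2 = (-1)^(q + n(n-1)/2).
p = 1, q = 4, n = p + q = 5
n(n-1)/2 = 5 * 4 / 2 = 10
Exponent = q + n(n-1)/2 = 4 + 10 = 14
I^2 = (-1)^14 = +1


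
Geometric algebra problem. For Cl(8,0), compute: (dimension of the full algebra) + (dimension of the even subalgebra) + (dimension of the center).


n = 8 + 0 = 8
Total dim = 2^8 = 256
Even subalgebra dim = 2^7 = 128
n is even, so center dim = 1
Sum = 256 + 128 + 1 = 385


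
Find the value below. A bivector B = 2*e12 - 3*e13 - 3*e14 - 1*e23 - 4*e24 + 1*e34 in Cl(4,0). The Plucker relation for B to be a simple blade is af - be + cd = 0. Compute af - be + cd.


Plucker relation: af - be + cd
a*f = 2*1 = 2
b*e = (-3)*(-4) = 12
c*d = (-3)*(-1) = 3
af - be + cd = 2 - 12 + 3
= -7


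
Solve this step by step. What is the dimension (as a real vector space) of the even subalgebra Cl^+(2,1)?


Even subalgebra dimension = 2^(n-1)
n = 2 + 1 = 3
2^(3 - 1) = 2^2 = 4
Verification: sum of C(3,k) for even k = 1 + 3 = 4
Result = 4


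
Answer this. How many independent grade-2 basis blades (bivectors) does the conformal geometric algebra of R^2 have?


The conformal model of R^2 uses Cl(3,1) with m = 2 + 2 = 4 generators.
Number of grade-2 blades = C(m, 2) = C(4, 2)
= 4*3/2 = 6


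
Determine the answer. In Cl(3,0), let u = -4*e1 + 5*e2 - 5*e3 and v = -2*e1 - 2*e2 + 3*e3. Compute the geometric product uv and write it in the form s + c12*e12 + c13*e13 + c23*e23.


In Cl(3,0): e_i^2 = 1, e_ie_j = -e_je_i for i != j.
Scalar part = u . v = (-4)*(-2) + 5*(-2) + (-5)*3
= 8 + (-10) + (-15) = -17
e12 coeff = (-4)*(-2) - 5*(-2) = 8 - (-10) = 18
e13 coeff = (-4)*3 - (-5)*(-2) = -12 - 10 = -22
e23 coeff = 5*3 - (-5)*(-2) = 15 - 10 = 5
uv = -17 + 18*e12 - 22*e13 + 5*e23


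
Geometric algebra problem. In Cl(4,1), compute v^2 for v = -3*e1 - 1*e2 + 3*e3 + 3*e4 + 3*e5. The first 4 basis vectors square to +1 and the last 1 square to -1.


v^2 = sum of c_i^2 * e_i^2
Positive signature terms (e_i^2 = +1): (-3)^2 + (-1)^2 + 3^2 + 3^2 = 28
Negative signature terms (e_j^2 = -1): 3^2 = 9
v^2 = 28 - 9 = 19


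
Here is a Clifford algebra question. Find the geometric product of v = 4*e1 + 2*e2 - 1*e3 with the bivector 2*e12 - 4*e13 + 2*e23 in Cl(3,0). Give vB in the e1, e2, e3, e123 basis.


vB has grade-1 (vector) and grade-3 (trivector) parts: vB = (v _| B) + (v ^ B).
Vector part <vB>_1:
  e1: -v2*b12 - v3*b13 = -(2)*(2) - (-1)*(-4) = -8
  e2: v1*b12 - v3*b23 = (4)*(2) - (-1)*(2) = 10
  e3: v1*b13 + v2*b23 = (4)*(-4) + (2)*(2) = -12
Trivector part <vB>_3:
  e123: v1*b23 - v2*b13 + v3*b12 = (4)*(2) - (2)*(-4) + (-1)*(2) = 14
vB = -8*e1 + 10*e2 - 12*e3 + 14*e123


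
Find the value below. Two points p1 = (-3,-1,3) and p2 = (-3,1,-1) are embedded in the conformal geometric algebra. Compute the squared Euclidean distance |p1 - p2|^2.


p1 - p2 = (0, -2, 4)
|p1 - p2|^2 = 0^2 + (-2)^2 + 4^2
= 0 + 4 + 16
= 20


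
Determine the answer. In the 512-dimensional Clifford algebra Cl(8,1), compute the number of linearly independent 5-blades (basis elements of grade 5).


Number of grade-k basis blades in Cl(p,q) with n = p + q is C(n, k).
n = 8 + 1 = 9
C(9, 5) = 9! / (5! * 4!)
= 362880 / (120 * 24)
= 126


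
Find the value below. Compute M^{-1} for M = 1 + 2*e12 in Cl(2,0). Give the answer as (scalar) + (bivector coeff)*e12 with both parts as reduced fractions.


M = 1 + 2*e12, where e12^2 = -1.
Since M commutes with its reverse ~M = a - b*e12, M * ~M = a^2 - b^2*e12^2 = a^2 + b^2.
So M^{-1} = ~M / (a^2 + b^2) = (a - b*e12)/(a^2 + b^2).
a^2 + b^2 = 1 + 4 = 5
Scalar part = 1/5 = 1/5
Bivector coeff = -2/5 = -2/5
M^{-1} = 1/5 - 2/5*e12


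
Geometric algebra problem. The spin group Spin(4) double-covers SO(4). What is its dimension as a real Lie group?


Spin(n) double-covers SO(n); both have Lie algebra so(n) of dimension n(n-1)/2.
n = 4
n(n-1) = 4 * 3 = 12
dim Spin(4) = 12/2 = 6


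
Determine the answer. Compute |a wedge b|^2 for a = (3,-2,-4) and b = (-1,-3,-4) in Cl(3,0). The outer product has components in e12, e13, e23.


a wedge b = (a1*b2 - a2*b1)*e12 + (a1*b3 - a3*b1)*e13 + (a2*b3 - a3*b2)*e23
e12 coeff: 3*(-3) - (-2)*(-1) = -9 - 2 = -11
e13 coeff: 3*(-4) - (-4)*(-1) = -12 - 4 = -16
e23 coeff: (-2)*(-4) - (-4)*(-3) = 8 - 12 = -4
|a wedge b|^2 = (-11)^2 + (-16)^2 + (-4)^2
= 121 + 256 + 16
= 393


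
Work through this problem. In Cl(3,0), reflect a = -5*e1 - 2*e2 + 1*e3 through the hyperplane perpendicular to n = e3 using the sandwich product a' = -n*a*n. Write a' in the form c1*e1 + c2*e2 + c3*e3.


Reflection formula: a' = -n*a*n, with n = e3 (unit vector, n^2 = 1).
For reflection through hyperplane perp to e3:
The component along e3 flips sign, others stay.
a = (-5, -2, 1)
a' = (-5, -2, -1)
a' = -5*e1 - 2*e2 - 1*e3


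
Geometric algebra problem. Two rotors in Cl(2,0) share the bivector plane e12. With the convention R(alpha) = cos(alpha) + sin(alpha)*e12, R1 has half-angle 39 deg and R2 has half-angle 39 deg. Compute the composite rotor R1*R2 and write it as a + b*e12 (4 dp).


Same-plane rotors commute and their half-angles add:
R1*R2 = cos(a1 + a2) + sin(a1 + a2)*e12.
a1 + a2 = 39 + 39 = 78 deg
cos(78 deg) = 0.2079
sin(78 deg) = 0.9781
R1*R2 = 0.2079 + 0.9781*e12


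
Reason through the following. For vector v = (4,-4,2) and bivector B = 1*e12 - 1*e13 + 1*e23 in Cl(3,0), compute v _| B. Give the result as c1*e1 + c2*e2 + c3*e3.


Left contraction v _| B = <vB>_1 (grade-1 part of the geometric product vB).
Using e1_|e12 = e2, e2_|e12 = -e1, e1_|e13 = e3, e3_|e13 = -e1, e2_|e23 = e3, e3_|e23 = -e2:
e1 coeff: -v2*b12 - v3*b13 = -(-4)*(1) - (2)*(-1) = 6
e2 coeff: v1*b12 - v3*b23 = (4)*(1) - (2)*(1) = 2
e3 coeff: v1*b13 + v2*b23 = (4)*(-1) + (-4)*(1) = -8
v _| B = 6*e1 + 2*e2 - 8*e3


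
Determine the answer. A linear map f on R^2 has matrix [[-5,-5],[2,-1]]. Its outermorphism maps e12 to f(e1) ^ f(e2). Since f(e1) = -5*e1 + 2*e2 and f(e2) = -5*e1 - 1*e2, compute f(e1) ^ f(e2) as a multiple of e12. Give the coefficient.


The outermorphism of a linear map f sends e1^e2 to f(e1)^f(e2).
f(e1) = -5*e1 + 2*e2
f(e2) = -5*e1 - 1*e2
f(e1) ^ f(e2) = (-5*e1 + 2*e2) ^ (-5*e1 - 1*e2)
= (-5)*(-1)*e12 + 2*(-5)*e21
= (5 - (-10))*e12
= 15*e12
Coefficient = 15


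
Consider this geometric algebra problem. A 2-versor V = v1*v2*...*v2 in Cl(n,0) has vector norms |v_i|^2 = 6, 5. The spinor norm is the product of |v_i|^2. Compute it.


Spinor norm N(V) = |v1|^2 * |v2|^2 * ... * |v2|^2
= 6 * 5
Running product: 6, 30
N(V) = 30


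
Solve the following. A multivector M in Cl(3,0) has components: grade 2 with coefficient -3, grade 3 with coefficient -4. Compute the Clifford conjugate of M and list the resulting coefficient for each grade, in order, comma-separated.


Clifford conjugate sign for grade k: (-1)^(k(k+1)/2)
Grade 2: (-1)^(2*3/2) = (-1)^3 = -1, coeff -3 -> 3
Grade 3: (-1)^(3*4/2) = (-1)^6 = 1, coeff -4 -> -4
Conjugated coefficients: 3, -4


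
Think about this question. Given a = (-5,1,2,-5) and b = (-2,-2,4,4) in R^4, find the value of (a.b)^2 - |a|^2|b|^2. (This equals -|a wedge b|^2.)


a . b = (-5)*(-2) + 1*(-2) + 2*4 + (-5)*4
= 10 + (-2) + 8 + (-20) = -4
|a|^2 = (-5)^2 + 1^2 + 2^2 + (-5)^2 = 55
|b|^2 = (-2)^2 + (-2)^2 + 4^2 + 4^2 = 40
(a.b)^2 = (-4)^2 = 16
|a|^2 * |b|^2 = 55 * 40 = 2200
Result = 16 - 2200 = -2184


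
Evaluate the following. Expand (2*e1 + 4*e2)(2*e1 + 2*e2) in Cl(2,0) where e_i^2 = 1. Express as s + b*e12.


Expand: (2*e1 + 4*e2)(2*e1 + 2*e2)
= 2*2*e1e1 + 2*2*e1e2 + 4*2*e2e1 + 4*2*e2e2
Using e1^2 = e2^2 = 1, e2e1 = -e1e2:
Scalar part s = 2*2 + 4*2 = 4 + 8 = 12
Bivector part b = 2*2 - 4*2 = 4 - 8 = -4
uv = 12 - 4*e12


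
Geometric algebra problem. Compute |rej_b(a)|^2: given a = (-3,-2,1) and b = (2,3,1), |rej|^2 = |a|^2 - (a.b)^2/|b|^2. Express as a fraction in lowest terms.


|a|^2 = (-3)^2 + (-2)^2 + 1^2 = 14
|b|^2 = 2^2 + 3^2 + 1^2 = 14
a . b = (-3)*2 + (-2)*3 + 1*1 = -11
(a.b)^2 = (-11)^2 = 121
|rej|^2 = 14 - 121/14
= (196 - 121)/14
= 75/14
In lowest terms: 75/14


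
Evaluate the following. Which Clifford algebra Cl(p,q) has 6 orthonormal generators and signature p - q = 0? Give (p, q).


We need p + q = 6 and p - q = 0.
Adding: 2p = 6 + 0 = 6, so p = 3.
Then q = 6 - 3 = 3.
(p, q) = (3, 3)


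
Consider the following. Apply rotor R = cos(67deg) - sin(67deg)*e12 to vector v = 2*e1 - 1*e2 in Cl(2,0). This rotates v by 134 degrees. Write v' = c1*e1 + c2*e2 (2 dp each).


Rotor R = cos(67deg) - sin(67deg)*e12
Rotation angle theta = 2 * 67 = 134 degrees
v' = R*v*~R rotates v by theta.
cos(134deg) = -0.6947, sin(134deg) = 0.7193
v'_1 = 2*cos(134deg) - (-1)*sin(134deg)
= 2*(-0.6947) - (-1)*0.7193
= -0.67
v'_2 = 2*sin(134deg) + (-1)*cos(134deg)
= 2*0.7193 + (-1)*(-0.6947)
= 2.13
v' = -0.67*e1 + 2.13*e2


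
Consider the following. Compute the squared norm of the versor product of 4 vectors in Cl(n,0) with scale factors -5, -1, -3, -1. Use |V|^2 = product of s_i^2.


Each vector v_i has |v_i|^2 = s_i^2
Squared scales: (-5)^2 = 25, (-1)^2 = 1, (-3)^2 = 9, (-1)^2 = 1
|V|^2 = 25 * 1 * 9 * 1
= 225


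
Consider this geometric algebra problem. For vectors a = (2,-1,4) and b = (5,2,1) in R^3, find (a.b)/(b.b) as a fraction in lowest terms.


Projection coefficient = (a . b) / (b . b)
a . b = 2*5 + (-1)*2 + 4*1
= 10 + (-2) + 4 = 12
b . b = 5^2 + 2^2 + 1^2
= 25 + 4 + 1 = 30
Coefficient = 12/30
In lowest terms: 2/5


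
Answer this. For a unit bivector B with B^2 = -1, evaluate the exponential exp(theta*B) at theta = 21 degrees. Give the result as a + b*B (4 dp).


For a unit bivector B with B^2 = -1, the exponential series gives
e^(theta*B) = cos(theta) + sin(theta)*B (the GA analogue of Euler's formula).
theta = 21 degrees = 0.366519 rad
cos(21 deg) = 0.9336
sin(21 deg) = 0.3584
exp(theta*B) = 0.9336 + 0.3584*B


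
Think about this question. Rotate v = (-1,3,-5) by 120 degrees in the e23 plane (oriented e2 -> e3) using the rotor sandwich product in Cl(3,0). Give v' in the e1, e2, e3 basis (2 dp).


Rotor R = cos(60deg) - sin(60deg)*e23
Rotation angle theta = 2 * 60 = 120 degrees in the e23 plane (e2 -> e3).
The component perpendicular to the plane (e1) is invariant: v'_1 = v1 = -1.00
cos(120deg) = -0.5000, sin(120deg) = 0.8660
v'_2 = v2*cos(theta) - v3*sin(theta) = 3*(-0.5000) - (-5)*0.8660 = 2.83
v'_3 = v2*sin(theta) + v3*cos(theta) = 3*0.8660 + (-5)*(-0.5000) = 5.10
v' = -1.00*e1 + 2.83*e2 + 5.10*e3


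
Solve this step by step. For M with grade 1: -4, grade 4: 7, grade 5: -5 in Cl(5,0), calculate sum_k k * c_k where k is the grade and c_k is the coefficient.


Grade-weighted sum = sum of grade_k * coefficient_k
1*(-4) = -4
4*7 = 28
5*(-5) = -25
Total = -4 + 28 + (-25) = -1


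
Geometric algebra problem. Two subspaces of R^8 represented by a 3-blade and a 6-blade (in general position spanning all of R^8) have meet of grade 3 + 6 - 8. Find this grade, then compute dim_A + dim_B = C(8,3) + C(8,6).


Meet grade = grade(A) + grade(B) - n
= 3 + 6 - 8 = 1
C(8,3) = 56
C(8,6) = 28
dim_A + dim_B = 56 + 28 = 84


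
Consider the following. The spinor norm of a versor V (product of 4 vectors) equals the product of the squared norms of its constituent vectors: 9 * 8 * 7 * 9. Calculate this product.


Spinor norm N(V) = |v1|^2 * |v2|^2 * ... * |v4|^2
= 9 * 8 * 7 * 9
Running product: 9, 72, 504, 4536
N(V) = 4536


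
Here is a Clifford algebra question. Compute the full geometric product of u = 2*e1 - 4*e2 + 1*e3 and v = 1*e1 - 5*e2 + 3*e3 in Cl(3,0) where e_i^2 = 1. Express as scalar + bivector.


In Cl(3,0): e_i^2 = 1, e_ie_j = -e_je_i for i != j.
Scalar part = u . v = 2*1 + (-4)*(-5) + 1*3
= 2 + 20 + 3 = 25
e12 coeff = 2*(-5) - (-4)*1 = -10 - (-4) = -6
e13 coeff = 2*3 - 1*1 = 6 - 1 = 5
e23 coeff = (-4)*3 - 1*(-5) = -12 - (-5) = -7
uv = 25 - 6*e12 + 5*e13 - 7*e23


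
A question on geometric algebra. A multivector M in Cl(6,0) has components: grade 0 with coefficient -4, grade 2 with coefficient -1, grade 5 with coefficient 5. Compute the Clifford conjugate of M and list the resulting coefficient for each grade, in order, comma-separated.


Clifford conjugate sign for grade k: (-1)^(k(k+1)/2)
Grade 0: (-1)^(0*1/2) = (-1)^0 = 1, coeff -4 -> -4
Grade 2: (-1)^(2*3/2) = (-1)^3 = -1, coeff -1 -> 1
Grade 5: (-1)^(5*6/2) = (-1)^15 = -1, coeff 5 -> -5
Conjugated coefficients: -4, 1, -5


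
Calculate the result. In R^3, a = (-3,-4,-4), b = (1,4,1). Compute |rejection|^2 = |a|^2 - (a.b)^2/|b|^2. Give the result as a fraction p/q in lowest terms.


|a|^2 = (-3)^2 + (-4)^2 + (-4)^2 = 41
|b|^2 = 1^2 + 4^2 + 1^2 = 18
a . b = (-3)*1 + (-4)*4 + (-4)*1 = -23
(a.b)^2 = (-23)^2 = 529
|rej|^2 = 41 - 529/18
= (738 - 529)/18
= 209/18
In lowest terms: 209/18


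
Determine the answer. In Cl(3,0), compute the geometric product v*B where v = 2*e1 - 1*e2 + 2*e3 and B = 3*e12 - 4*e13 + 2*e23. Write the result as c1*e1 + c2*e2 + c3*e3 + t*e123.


vB has grade-1 (vector) and grade-3 (trivector) parts: vB = (v _| B) + (v ^ B).
Vector part <vB>_1:
  e1: -v2*b12 - v3*b13 = -(-1)*(3) - (2)*(-4) = 11
  e2: v1*b12 - v3*b23 = (2)*(3) - (2)*(2) = 2
  e3: v1*b13 + v2*b23 = (2)*(-4) + (-1)*(2) = -10
Trivector part <vB>_3:
  e123: v1*b23 - v2*b13 + v3*b12 = (2)*(2) - (-1)*(-4) + (2)*(3) = 6
vB = 11*e1 + 2*e2 - 10*e3 + 6*e123


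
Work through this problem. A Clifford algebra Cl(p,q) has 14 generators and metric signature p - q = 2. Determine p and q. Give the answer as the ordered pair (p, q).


We need p + q = 14 and p - q = 2.
Adding: 2p = 14 + 2 = 16, so p = 8.
Then q = 14 - 8 = 6.
(p, q) = (8, 6)


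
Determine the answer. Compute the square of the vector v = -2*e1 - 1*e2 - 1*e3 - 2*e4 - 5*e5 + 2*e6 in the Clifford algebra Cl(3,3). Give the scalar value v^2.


v^2 = sum of c_i^2 * e_i^2
Positive signature terms (e_i^2 = +1): (-2)^2 + (-1)^2 + (-1)^2 = 6
Negative signature terms (e_j^2 = -1): (-2)^2 + (-5)^2 + 2^2 = 33
v^2 = 6 - 33 = -27


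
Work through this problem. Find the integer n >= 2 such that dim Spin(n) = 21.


dim Spin(n) = dim so(n) = n(n-1)/2.
Solve n(n-1)/2 = 21, i.e. n^2 - n - 42 = 0.
Discriminant = 1 + 8*21 = 169
n = (1 + sqrt(169))/2 = (1 + 13)/2 = 7


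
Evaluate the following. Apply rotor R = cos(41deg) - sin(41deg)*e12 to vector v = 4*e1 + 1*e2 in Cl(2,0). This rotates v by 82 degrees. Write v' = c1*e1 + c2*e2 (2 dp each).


Rotor R = cos(41deg) - sin(41deg)*e12
Rotation angle theta = 2 * 41 = 82 degrees
v' = R*v*~R rotates v by theta.
cos(82deg) = 0.1392, sin(82deg) = 0.9903
v'_1 = 4*cos(82deg) - 1*sin(82deg)
= 4*0.1392 - 1*0.9903
= -0.43
v'_2 = 4*sin(82deg) + 1*cos(82deg)
= 4*0.9903 + 1*0.1392
= 4.10
v' = -0.43*e1 + 4.10*e2


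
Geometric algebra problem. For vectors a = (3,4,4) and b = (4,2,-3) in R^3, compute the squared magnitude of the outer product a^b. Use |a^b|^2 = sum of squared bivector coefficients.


a wedge b = (a1*b2 - a2*b1)*e12 + (a1*b3 - a3*b1)*e13 + (a2*b3 - a3*b2)*e23
e12 coeff: 3*2 - 4*4 = 6 - 16 = -10
e13 coeff: 3*(-3) - 4*4 = -9 - 16 = -25
e23 coeff: 4*(-3) - 4*2 = -12 - 8 = -20
|a wedge b|^2 = (-10)^2 + (-25)^2 + (-20)^2
= 100 + 625 + 400
= 1125


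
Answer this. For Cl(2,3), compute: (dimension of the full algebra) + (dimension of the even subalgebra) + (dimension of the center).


n = 2 + 3 = 5
Total dim = 2^5 = 32
Even subalgebra dim = 2^4 = 16
n is odd, so center dim = 2
Sum = 32 + 16 + 2 = 50


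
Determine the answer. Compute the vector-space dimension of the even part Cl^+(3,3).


Even subalgebra dimension = 2^(n-1)
n = 3 + 3 = 6
2^(6 - 1) = 2^5 = 32
Verification: sum of C(6,k) for even k = 1 + 15 + 15 + 1 = 32
Result = 32


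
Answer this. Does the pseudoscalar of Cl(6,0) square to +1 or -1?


The pseudoscalar I = e1...e_n (product of all n generators) of Cl(p,q) satisfies I^2 = (-1)^(q + n(n-1)/2).
p = 6, q = 0, n = p + q = 6
n(n-1)/2 = 6 * 5 / 2 = 15
Exponent = q + n(n-1)/2 = 0 + 15 = 15
I^2 = (-1)^15 = -1


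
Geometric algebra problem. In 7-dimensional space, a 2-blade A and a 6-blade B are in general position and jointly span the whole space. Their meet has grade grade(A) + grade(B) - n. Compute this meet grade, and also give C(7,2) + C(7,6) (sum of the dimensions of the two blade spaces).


Meet grade = grade(A) + grade(B) - n
= 2 + 6 - 7 = 1
C(7,2) = 21
C(7,6) = 7
dim_A + dim_B = 21 + 7 = 28


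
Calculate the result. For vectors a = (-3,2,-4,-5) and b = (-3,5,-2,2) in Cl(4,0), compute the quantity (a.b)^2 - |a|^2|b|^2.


a . b = (-3)*(-3) + 2*5 + (-4)*(-2) + (-5)*2
= 9 + 10 + 8 + (-10) = 17
|a|^2 = (-3)^2 + 2^2 + (-4)^2 + (-5)^2 = 54
|b|^2 = (-3)^2 + 5^2 + (-2)^2 + 2^2 = 42
(a.b)^2 = 17^2 = 289
|a|^2 * |b|^2 = 54 * 42 = 2268
Result = 289 - 2268 = -1979


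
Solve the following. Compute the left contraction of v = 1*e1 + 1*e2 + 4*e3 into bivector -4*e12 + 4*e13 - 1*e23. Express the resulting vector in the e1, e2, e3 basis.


Left contraction v _| B = <vB>_1 (grade-1 part of the geometric product vB).
Using e1_|e12 = e2, e2_|e12 = -e1, e1_|e13 = e3, e3_|e13 = -e1, e2_|e23 = e3, e3_|e23 = -e2:
e1 coeff: -v2*b12 - v3*b13 = -(1)*(-4) - (4)*(4) = -12
e2 coeff: v1*b12 - v3*b23 = (1)*(-4) - (4)*(-1) = 0
e3 coeff: v1*b13 + v2*b23 = (1)*(4) + (1)*(-1) = 3
v _| B = -12*e1 + 0*e2 + 3*e3


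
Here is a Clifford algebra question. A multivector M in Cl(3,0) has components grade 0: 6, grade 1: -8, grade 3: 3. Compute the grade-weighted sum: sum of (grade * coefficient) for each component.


Grade-weighted sum = sum of grade_k * coefficient_k
0*6 = 0
1*(-8) = -8
3*3 = 9
Total = 0 + (-8) + 9 = 1


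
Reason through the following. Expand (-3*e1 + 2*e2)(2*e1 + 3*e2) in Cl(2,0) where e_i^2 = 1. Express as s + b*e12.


Expand: (-3*e1 + 2*e2)(2*e1 + 3*e2)
= (-3)*2*e1e1 + (-3)*3*e1e2 + 2*2*e2e1 + 2*3*e2e2
Using e1^2 = e2^2 = 1, e2e1 = -e1e2:
Scalar part s = (-3)*2 + 2*3 = -6 + 6 = 0
Bivector part b = (-3)*3 - 2*2 = -9 - 4 = -13
uv = 0 - 13*e12


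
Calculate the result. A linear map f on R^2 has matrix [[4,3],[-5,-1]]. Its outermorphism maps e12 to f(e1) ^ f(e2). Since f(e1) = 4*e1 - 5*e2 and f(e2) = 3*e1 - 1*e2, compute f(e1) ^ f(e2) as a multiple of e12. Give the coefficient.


The outermorphism of a linear map f sends e1^e2 to f(e1)^f(e2).
f(e1) = 4*e1 - 5*e2
f(e2) = 3*e1 - 1*e2
f(e1) ^ f(e2) = (4*e1 - 5*e2) ^ (3*e1 - 1*e2)
= 4*(-1)*e12 + (-5)*3*e21
= (-4 - (-15))*e12
= 11*e12
Coefficient = 11


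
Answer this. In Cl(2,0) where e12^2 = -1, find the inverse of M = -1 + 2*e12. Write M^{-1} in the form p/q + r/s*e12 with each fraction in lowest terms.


M = -1 + 2*e12, where e12^2 = -1.
Since M commutes with its reverse ~M = a - b*e12, M * ~M = a^2 - b^2*e12^2 = a^2 + b^2.
So M^{-1} = ~M / (a^2 + b^2) = (a - b*e12)/(a^2 + b^2).
a^2 + b^2 = 1 + 4 = 5
Scalar part = -1/5 = -1/5
Bivector coeff = -2/5 = -2/5
M^{-1} = -1/5 - 2/5*e12


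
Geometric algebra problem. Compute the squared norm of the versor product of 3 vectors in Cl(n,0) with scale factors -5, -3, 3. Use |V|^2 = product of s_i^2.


Each vector v_i has |v_i|^2 = s_i^2
Squared scales: (-5)^2 = 25, (-3)^2 = 9, 3^2 = 9
|V|^2 = 25 * 9 * 9
= 2025


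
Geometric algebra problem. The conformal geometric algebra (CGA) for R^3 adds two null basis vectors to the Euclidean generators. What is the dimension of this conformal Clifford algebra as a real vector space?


The conformal model of R^3 uses Cl(4,1): the 3 Euclidean generators plus two extra orthogonal generators e+ (e+^2 = +1) and e- (e-^2 = -1), from which the null vectors e0, einf are built.
Number of generators m = 3 + 2 = 5.
dim Cl(p,q) = 2^m = 2^5 = 32


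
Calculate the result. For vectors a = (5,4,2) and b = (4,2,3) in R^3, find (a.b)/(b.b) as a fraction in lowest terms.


Projection coefficient = (a . b) / (b . b)
a . b = 5*4 + 4*2 + 2*3
= 20 + 8 + 6 = 34
b . b = 4^2 + 2^2 + 3^2
= 16 + 4 + 9 = 29
Coefficient = 34/29
In lowest terms: 34/29


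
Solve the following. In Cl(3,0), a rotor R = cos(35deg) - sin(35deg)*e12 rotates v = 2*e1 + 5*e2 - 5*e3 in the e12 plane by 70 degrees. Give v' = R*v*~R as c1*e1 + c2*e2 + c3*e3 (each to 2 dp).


Rotor R = cos(35deg) - sin(35deg)*e12
Rotation angle theta = 2 * 35 = 70 degrees in the e12 plane (e1 -> e2).
The component perpendicular to the plane (e3) is invariant: v'_3 = v3 = -5.00
cos(70deg) = 0.3420, sin(70deg) = 0.9397
v'_1 = v1*cos(theta) - v2*sin(theta) = 2*0.3420 - 5*0.9397 = -4.01
v'_2 = v1*sin(theta) + v2*cos(theta) = 2*0.9397 + 5*0.3420 = 3.59
v' = -4.01*e1 + 3.59*e2 - 5.00*e3


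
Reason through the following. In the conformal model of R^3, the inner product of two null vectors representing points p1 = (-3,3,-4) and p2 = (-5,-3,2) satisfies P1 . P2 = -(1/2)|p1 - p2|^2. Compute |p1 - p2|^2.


p1 - p2 = (2, 6, -6)
|p1 - p2|^2 = 2^2 + 6^2 + (-6)^2
= 4 + 36 + 36
= 76
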